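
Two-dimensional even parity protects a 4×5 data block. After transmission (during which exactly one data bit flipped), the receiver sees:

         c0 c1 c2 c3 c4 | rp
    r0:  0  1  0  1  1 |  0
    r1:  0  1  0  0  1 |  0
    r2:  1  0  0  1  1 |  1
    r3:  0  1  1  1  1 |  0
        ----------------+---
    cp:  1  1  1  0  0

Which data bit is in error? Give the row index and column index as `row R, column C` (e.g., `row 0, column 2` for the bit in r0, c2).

Recompute each row's even parity and compare to rp:
  r0: data parity 1, sent rp 0 → mismatch
  r1: data parity 0, sent rp 0 → ok
  r2: data parity 1, sent rp 1 → ok
  r3: data parity 0, sent rp 0 → ok
Recompute each column's even parity and compare to cp:
  c0: data parity 1, sent cp 1 → ok
  c1: data parity 1, sent cp 1 → ok
  c2: data parity 1, sent cp 1 → ok
  c3: data parity 1, sent cp 0 → mismatch
  c4: data parity 0, sent cp 0 → ok
Exactly one row (r0) and one column (c3) fail → the flipped bit is at their intersection.

row 0, column 3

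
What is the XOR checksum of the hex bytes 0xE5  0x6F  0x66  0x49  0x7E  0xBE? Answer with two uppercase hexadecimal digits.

XOR the bytes together:
  start with 0xE5
  0xE5 ⊕ 0x6F = 0x8A
  0x8A ⊕ 0x66 = 0xEC
  0xEC ⊕ 0x49 = 0xA5
  0xA5 ⊕ 0x7E = 0xDB
  0xDB ⊕ 0xBE = 0x65

65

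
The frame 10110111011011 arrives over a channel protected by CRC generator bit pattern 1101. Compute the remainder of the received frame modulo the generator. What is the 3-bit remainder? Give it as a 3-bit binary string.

000

Modulo-2 division of 10110111011011 by 1101:
  pos 0: 1011 XOR 1101 = 0110
  pos 1: 1100 XOR 1101 = 0001
  pos 4: 1111 XOR 1101 = 0010
  pos 6: 1001 XOR 1101 = 0100
  pos 7: 1001 XOR 1101 = 0100
  pos 8: 1000 XOR 1101 = 0101
  pos 9: 1011 XOR 1101 = 0110
  pos 10: 1101 XOR 1101 = 0000
Remainder = 000 (zero — the frame passes the CRC check).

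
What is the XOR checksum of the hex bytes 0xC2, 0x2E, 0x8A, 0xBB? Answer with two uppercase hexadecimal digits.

XOR the bytes together:
  start with 0xC2
  0xC2 ⊕ 0x2E = 0xEC
  0xEC ⊕ 0x8A = 0x66
  0x66 ⊕ 0xBB = 0xDD

DD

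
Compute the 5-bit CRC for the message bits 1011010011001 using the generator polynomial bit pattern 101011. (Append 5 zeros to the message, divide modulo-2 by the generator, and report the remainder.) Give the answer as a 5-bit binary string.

10011

Append 5 zeros: 101101001100100000. Divide by 101011 (XOR where the leading bit is 1):
  pos 0: 101101 XOR 101011 = 000110
  pos 3: 110001 XOR 101011 = 011010
  pos 4: 110101 XOR 101011 = 011110
  pos 5: 111100 XOR 101011 = 010111
  pos 6: 101110 XOR 101011 = 000101
  pos 9: 101100 XOR 101011 = 000111
  pos 12: 111000 XOR 101011 = 010011
Remainder (last 5 bits) = 10011. This is the CRC / FCS.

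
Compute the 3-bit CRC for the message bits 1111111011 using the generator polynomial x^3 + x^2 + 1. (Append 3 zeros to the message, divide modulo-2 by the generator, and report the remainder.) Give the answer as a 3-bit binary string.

Append 3 zeros: 1111111011000. Divide by 1101 (XOR where the leading bit is 1):
  pos 0: 1111 XOR 1101 = 0010
  pos 2: 1011 XOR 1101 = 0110
  pos 3: 1101 XOR 1101 = 0000
  pos 8: 1100 XOR 1101 = 0001
Remainder (last 3 bits) = 010. This is the CRC / FCS.

010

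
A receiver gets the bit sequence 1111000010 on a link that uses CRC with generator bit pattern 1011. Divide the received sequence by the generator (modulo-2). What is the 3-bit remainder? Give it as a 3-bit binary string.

000

Modulo-2 division of 1111000010 by 1011:
  pos 0: 1111 XOR 1011 = 0100
  pos 1: 1000 XOR 1011 = 0011
  pos 3: 1100 XOR 1011 = 0111
  pos 4: 1110 XOR 1011 = 0101
  pos 5: 1011 XOR 1011 = 0000
Remainder = 000 (zero — the frame passes the CRC check).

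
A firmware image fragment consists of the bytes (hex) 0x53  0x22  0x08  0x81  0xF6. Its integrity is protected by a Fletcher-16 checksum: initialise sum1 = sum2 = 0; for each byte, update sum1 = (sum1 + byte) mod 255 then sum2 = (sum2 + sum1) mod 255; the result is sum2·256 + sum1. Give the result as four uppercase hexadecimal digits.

3BF5

Running sums (mod 255):
  after byte 0 (0x53): sum1=83, sum2=83
  after byte 1 (0x22): sum1=117, sum2=200
  after byte 2 (0x08): sum1=125, sum2=70
  after byte 3 (0x81): sum1=254, sum2=69
  after byte 4 (0xF6): sum1=245, sum2=59
Checksum = sum2·256 + sum1 = 59·256 + 245 = 15349 = 0x3BF5.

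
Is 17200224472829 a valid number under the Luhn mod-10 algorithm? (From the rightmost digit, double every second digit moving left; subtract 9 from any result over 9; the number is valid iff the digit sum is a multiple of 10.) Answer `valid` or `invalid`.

invalid

From the right, keep odd positions and double even positions (subtract 9 from any doubled value over 9):
  doubled (positions 2,4,...): 4 4 8 4 0 4 2 → sum 26
  kept (positions 1,3,...): 9 8 7 4 2 0 7 → sum 37
Total = 63.
63 mod 10 = 3, so the number is invalid.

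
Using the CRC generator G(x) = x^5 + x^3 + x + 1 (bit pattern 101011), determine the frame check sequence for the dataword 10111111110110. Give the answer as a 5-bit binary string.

Append 5 zeros: 1011111111011000000. Divide by 101011 (XOR where the leading bit is 1):
  pos 0: 101111 XOR 101011 = 000100
  pos 3: 100111 XOR 101011 = 001100
  pos 5: 110010 XOR 101011 = 011001
  pos 6: 110011 XOR 101011 = 011000
  pos 7: 110001 XOR 101011 = 011010
  pos 8: 110100 XOR 101011 = 011111
  pos 9: 111110 XOR 101011 = 010101
  pos 10: 101010 XOR 101011 = 000001
Remainder (last 5 bits) = 01000. This is the CRC / FCS.

01000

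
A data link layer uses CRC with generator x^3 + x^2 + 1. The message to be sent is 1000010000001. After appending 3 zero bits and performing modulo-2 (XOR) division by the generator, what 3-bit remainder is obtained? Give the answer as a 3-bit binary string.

010

Append 3 zeros: 1000010000001000. Divide by 1101 (XOR where the leading bit is 1):
  pos 0: 1000 XOR 1101 = 0101
  pos 1: 1010 XOR 1101 = 0111
  pos 2: 1111 XOR 1101 = 0010
  pos 4: 1000 XOR 1101 = 0101
  pos 5: 1010 XOR 1101 = 0111
  pos 6: 1110 XOR 1101 = 0011
  pos 8: 1100 XOR 1101 = 0001
  pos 11: 1100 XOR 1101 = 0001
Remainder (last 3 bits) = 010. This is the CRC / FCS.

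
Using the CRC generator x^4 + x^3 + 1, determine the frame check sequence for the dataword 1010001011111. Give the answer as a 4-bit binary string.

0000

Append 4 zeros: 10100010111110000. Divide by 11001 (XOR where the leading bit is 1):
  pos 0: 10100 XOR 11001 = 01101
  pos 1: 11010 XOR 11001 = 00011
  pos 4: 11101 XOR 11001 = 00100
  pos 6: 10011 XOR 11001 = 01010
  pos 7: 10101 XOR 11001 = 01100
  pos 8: 11001 XOR 11001 = 00000
Remainder (last 4 bits) = 0000. This is the CRC / FCS.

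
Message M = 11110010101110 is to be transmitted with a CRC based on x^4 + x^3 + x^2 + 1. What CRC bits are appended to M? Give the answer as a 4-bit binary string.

1110

Append 4 zeros: 111100101011100000. Divide by 11101 (XOR where the leading bit is 1):
  pos 0: 11110 XOR 11101 = 00011
  pos 3: 11010 XOR 11101 = 00111
  pos 5: 11110 XOR 11101 = 00011
  pos 8: 11111 XOR 11101 = 00010
  pos 11: 10000 XOR 11101 = 01101
  pos 12: 11010 XOR 11101 = 00111
Remainder (last 4 bits) = 1110. This is the CRC / FCS.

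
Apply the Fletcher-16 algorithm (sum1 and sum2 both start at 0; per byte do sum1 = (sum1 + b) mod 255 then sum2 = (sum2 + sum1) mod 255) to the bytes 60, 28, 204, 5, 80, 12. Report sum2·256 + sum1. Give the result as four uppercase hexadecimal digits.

E486

Running sums (mod 255):
  after byte 0 (60): sum1=60, sum2=60
  after byte 1 (28): sum1=88, sum2=148
  after byte 2 (204): sum1=37, sum2=185
  after byte 3 (5): sum1=42, sum2=227
  after byte 4 (80): sum1=122, sum2=94
  after byte 5 (12): sum1=134, sum2=228
Checksum = sum2·256 + sum1 = 228·256 + 134 = 58502 = 0xE486.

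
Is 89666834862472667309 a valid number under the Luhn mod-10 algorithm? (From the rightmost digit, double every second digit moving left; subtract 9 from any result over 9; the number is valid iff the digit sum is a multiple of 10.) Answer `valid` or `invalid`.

valid

From the right, keep odd positions and double even positions (subtract 9 from any doubled value over 9):
  doubled (positions 2,4,...): 0 5 3 5 4 7 6 3 3 7 → sum 43
  kept (positions 1,3,...): 9 3 6 2 4 6 4 8 6 9 → sum 57
Total = 100.
100 mod 10 = 0, so the number is valid.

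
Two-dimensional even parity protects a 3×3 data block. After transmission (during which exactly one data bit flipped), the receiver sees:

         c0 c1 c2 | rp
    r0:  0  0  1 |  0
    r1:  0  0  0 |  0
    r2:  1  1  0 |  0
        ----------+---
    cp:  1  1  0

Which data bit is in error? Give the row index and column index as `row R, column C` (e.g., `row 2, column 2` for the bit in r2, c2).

row 0, column 2

Recompute each row's even parity and compare to rp:
  r0: data parity 1, sent rp 0 → mismatch
  r1: data parity 0, sent rp 0 → ok
  r2: data parity 0, sent rp 0 → ok
Recompute each column's even parity and compare to cp:
  c0: data parity 1, sent cp 1 → ok
  c1: data parity 1, sent cp 1 → ok
  c2: data parity 1, sent cp 0 → mismatch
Exactly one row (r0) and one column (c2) fail → the flipped bit is at their intersection.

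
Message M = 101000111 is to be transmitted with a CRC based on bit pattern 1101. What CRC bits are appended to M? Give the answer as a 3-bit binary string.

010

Append 3 zeros: 101000111000. Divide by 1101 (XOR where the leading bit is 1):
  pos 0: 1010 XOR 1101 = 0111
  pos 1: 1110 XOR 1101 = 0011
  pos 3: 1101 XOR 1101 = 0000
  pos 7: 1100 XOR 1101 = 0001
Remainder (last 3 bits) = 010. This is the CRC / FCS.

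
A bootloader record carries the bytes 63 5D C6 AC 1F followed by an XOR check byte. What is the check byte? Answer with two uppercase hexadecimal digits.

XOR the bytes together:
  start with 0x63
  0x63 ⊕ 0x5D = 0x3E
  0x3E ⊕ 0xC6 = 0xF8
  0xF8 ⊕ 0xAC = 0x54
  0x54 ⊕ 0x1F = 0x4B

4B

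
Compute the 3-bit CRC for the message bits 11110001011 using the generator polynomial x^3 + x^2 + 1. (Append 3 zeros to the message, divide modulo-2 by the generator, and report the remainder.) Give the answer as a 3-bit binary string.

011

Append 3 zeros: 11110001011000. Divide by 1101 (XOR where the leading bit is 1):
  pos 0: 1111 XOR 1101 = 0010
  pos 2: 1000 XOR 1101 = 0101
  pos 3: 1010 XOR 1101 = 0111
  pos 4: 1111 XOR 1101 = 0010
  pos 6: 1001 XOR 1101 = 0100
  pos 7: 1001 XOR 1101 = 0100
  pos 8: 1000 XOR 1101 = 0101
  pos 9: 1010 XOR 1101 = 0111
  pos 10: 1110 XOR 1101 = 0011
Remainder (last 3 bits) = 011. This is the CRC / FCS.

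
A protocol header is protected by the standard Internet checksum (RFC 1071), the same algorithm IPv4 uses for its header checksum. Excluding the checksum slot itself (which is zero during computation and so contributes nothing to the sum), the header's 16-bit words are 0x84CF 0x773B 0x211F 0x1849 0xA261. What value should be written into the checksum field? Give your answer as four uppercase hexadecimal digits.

282B

One's-complement addition (fold any carry out of bit 15 back into bit 0):
  0x84CF + 0x773B = 0x0FC0A
  0xFC0A + 0x211F = 0x11D29 → wrap carry → 0x1D2A
  0x1D2A + 0x1849 = 0x03573
  0x3573 + 0xA261 = 0x0D7D4
One's-complement sum = 0xD7D4.
Checksum = ~0xD7D4 & 0xFFFF = 0x282B.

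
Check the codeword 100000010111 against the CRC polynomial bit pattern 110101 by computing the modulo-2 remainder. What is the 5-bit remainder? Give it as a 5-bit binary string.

11001

Modulo-2 division of 100000010111 by 110101:
  pos 0: 100000 XOR 110101 = 010101
  pos 1: 101010 XOR 110101 = 011111
  pos 2: 111111 XOR 110101 = 001010
  pos 4: 101001 XOR 110101 = 011100
  pos 5: 111001 XOR 110101 = 001100
Remainder = 11001 (nonzero — an error is detected).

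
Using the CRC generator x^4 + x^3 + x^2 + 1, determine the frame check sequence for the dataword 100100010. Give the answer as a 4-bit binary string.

0100

Append 4 zeros: 1001000100000. Divide by 11101 (XOR where the leading bit is 1):
  pos 0: 10010 XOR 11101 = 01111
  pos 1: 11110 XOR 11101 = 00011
  pos 4: 11010 XOR 11101 = 00111
  pos 6: 11100 XOR 11101 = 00001
Remainder (last 4 bits) = 0100. This is the CRC / FCS.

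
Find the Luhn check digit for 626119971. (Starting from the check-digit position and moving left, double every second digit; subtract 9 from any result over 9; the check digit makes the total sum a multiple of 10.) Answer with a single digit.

Partial digits right→left: 1 7 9 9 1 1 6 2 6
Double every second digit counting from the check-digit position (so the 1st, 3rd, 5th, ... of the partial from the right).
  doubled (with −9 where >9): 2 9 2 3 3 → sum 19
  kept as-is: 7 9 1 2 → sum 19
Total = 19 + 19 = 38.
Check digit = (10 − (38 mod 10)) mod 10 = 2.

2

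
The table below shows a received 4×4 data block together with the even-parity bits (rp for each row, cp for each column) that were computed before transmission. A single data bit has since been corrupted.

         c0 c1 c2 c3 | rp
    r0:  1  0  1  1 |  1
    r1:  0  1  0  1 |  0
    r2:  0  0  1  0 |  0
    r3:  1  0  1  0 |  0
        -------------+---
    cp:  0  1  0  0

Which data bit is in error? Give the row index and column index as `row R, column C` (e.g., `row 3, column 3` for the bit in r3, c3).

Recompute each row's even parity and compare to rp:
  r0: data parity 1, sent rp 1 → ok
  r1: data parity 0, sent rp 0 → ok
  r2: data parity 1, sent rp 0 → mismatch
  r3: data parity 0, sent rp 0 → ok
Recompute each column's even parity and compare to cp:
  c0: data parity 0, sent cp 0 → ok
  c1: data parity 1, sent cp 1 → ok
  c2: data parity 1, sent cp 0 → mismatch
  c3: data parity 0, sent cp 0 → ok
Exactly one row (r2) and one column (c2) fail → the flipped bit is at their intersection.

row 2, column 2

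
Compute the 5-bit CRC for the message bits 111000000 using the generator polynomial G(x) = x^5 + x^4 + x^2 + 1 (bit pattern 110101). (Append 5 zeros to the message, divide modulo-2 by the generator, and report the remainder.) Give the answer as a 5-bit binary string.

11111

Append 5 zeros: 11100000000000. Divide by 110101 (XOR where the leading bit is 1):
  pos 0: 111000 XOR 110101 = 001101
  pos 2: 110100 XOR 110101 = 000001
  pos 7: 100000 XOR 110101 = 010101
  pos 8: 101010 XOR 110101 = 011111
Remainder (last 5 bits) = 11111. This is the CRC / FCS.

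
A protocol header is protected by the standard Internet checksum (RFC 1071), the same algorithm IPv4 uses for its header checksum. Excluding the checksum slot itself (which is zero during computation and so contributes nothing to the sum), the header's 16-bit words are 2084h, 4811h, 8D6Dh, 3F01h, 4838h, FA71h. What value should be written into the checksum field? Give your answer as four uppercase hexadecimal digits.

One's-complement addition (fold any carry out of bit 15 back into bit 0):
  0x2084 + 0x4811 = 0x06895
  0x6895 + 0x8D6D = 0x0F602
  0xF602 + 0x3F01 = 0x13503 → wrap carry → 0x3504
  0x3504 + 0x4838 = 0x07D3C
  0x7D3C + 0xFA71 = 0x177AD → wrap carry → 0x77AE
One's-complement sum = 0x77AE.
Checksum = ~0x77AE & 0xFFFF = 0x8851.

8851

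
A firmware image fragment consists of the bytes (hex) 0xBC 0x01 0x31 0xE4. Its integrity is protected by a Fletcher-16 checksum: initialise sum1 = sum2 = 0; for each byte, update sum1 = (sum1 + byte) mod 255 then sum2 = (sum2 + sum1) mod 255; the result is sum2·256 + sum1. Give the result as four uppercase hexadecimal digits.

3DD3

Running sums (mod 255):
  after byte 0 (0xBC): sum1=188, sum2=188
  after byte 1 (0x01): sum1=189, sum2=122
  after byte 2 (0x31): sum1=238, sum2=105
  after byte 3 (0xE4): sum1=211, sum2=61
Checksum = sum2·256 + sum1 = 61·256 + 211 = 15827 = 0x3DD3.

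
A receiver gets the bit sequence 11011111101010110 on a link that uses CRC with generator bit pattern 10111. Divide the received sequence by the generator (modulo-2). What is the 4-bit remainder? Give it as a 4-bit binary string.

Modulo-2 division of 11011111101010110 by 10111:
  pos 0: 11011 XOR 10111 = 01100
  pos 1: 11001 XOR 10111 = 01110
  pos 2: 11101 XOR 10111 = 01010
  pos 3: 10101 XOR 10111 = 00010
  pos 6: 10101 XOR 10111 = 00010
  pos 9: 10010 XOR 10111 = 00101
  pos 11: 10111 XOR 10111 = 00000
Remainder = 0000 (zero — the frame passes the CRC check).

0000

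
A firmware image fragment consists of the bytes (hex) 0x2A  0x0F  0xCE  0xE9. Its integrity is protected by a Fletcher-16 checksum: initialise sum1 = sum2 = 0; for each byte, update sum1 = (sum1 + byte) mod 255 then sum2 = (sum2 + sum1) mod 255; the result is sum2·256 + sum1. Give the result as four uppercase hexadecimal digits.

5DF1

Running sums (mod 255):
  after byte 0 (0x2A): sum1=42, sum2=42
  after byte 1 (0x0F): sum1=57, sum2=99
  after byte 2 (0xCE): sum1=8, sum2=107
  after byte 3 (0xE9): sum1=241, sum2=93
Checksum = sum2·256 + sum1 = 93·256 + 241 = 24049 = 0x5DF1.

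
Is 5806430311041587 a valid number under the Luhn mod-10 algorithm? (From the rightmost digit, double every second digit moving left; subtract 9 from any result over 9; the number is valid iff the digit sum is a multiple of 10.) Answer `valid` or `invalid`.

From the right, keep odd positions and double even positions (subtract 9 from any doubled value over 9):
  doubled (positions 2,4,...): 7 2 0 2 0 8 0 1 → sum 20
  kept (positions 1,3,...): 7 5 4 1 3 3 6 8 → sum 37
Total = 57.
57 mod 10 = 7, so the number is invalid.

invalid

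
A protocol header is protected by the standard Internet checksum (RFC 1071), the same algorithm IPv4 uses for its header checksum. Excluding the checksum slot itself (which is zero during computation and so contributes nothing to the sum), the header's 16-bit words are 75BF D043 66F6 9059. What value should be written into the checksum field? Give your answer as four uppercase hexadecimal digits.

One's-complement addition (fold any carry out of bit 15 back into bit 0):
  0x75BF + 0xD043 = 0x14602 → wrap carry → 0x4603
  0x4603 + 0x66F6 = 0x0ACF9
  0xACF9 + 0x9059 = 0x13D52 → wrap carry → 0x3D53
One's-complement sum = 0x3D53.
Checksum = ~0x3D53 & 0xFFFF = 0xC2AC.

C2AC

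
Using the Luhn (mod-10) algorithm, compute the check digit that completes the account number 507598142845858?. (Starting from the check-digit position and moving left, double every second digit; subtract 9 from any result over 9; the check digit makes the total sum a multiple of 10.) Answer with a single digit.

2

Partial digits right→left: 8 5 8 5 4 8 2 4 1 8 9 5 7 0 5
Double every second digit counting from the check-digit position (so the 1st, 3rd, 5th, ... of the partial from the right).
  doubled (with −9 where >9): 7 7 8 4 2 9 5 1 → sum 43
  kept as-is: 5 5 8 4 8 5 0 → sum 35
Total = 43 + 35 = 78.
Check digit = (10 − (78 mod 10)) mod 10 = 2.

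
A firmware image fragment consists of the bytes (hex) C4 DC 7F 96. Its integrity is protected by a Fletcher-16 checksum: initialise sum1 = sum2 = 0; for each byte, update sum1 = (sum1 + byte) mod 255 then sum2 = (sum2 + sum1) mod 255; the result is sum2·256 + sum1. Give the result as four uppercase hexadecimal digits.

Running sums (mod 255):
  after byte 0 (C4): sum1=196, sum2=196
  after byte 1 (DC): sum1=161, sum2=102
  after byte 2 (7F): sum1=33, sum2=135
  after byte 3 (96): sum1=183, sum2=63
Checksum = sum2·256 + sum1 = 63·256 + 183 = 16311 = 0x3FB7.

3FB7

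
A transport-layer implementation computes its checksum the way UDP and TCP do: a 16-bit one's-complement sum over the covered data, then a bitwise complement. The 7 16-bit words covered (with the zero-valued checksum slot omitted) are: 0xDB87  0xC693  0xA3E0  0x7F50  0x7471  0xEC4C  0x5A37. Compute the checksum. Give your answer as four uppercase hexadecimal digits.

One's-complement addition (fold any carry out of bit 15 back into bit 0):
  0xDB87 + 0xC693 = 0x1A21A → wrap carry → 0xA21B
  0xA21B + 0xA3E0 = 0x145FB → wrap carry → 0x45FC
  0x45FC + 0x7F50 = 0x0C54C
  0xC54C + 0x7471 = 0x139BD → wrap carry → 0x39BE
  0x39BE + 0xEC4C = 0x1260A → wrap carry → 0x260B
  0x260B + 0x5A37 = 0x08042
One's-complement sum = 0x8042.
Checksum = ~0x8042 & 0xFFFF = 0x7FBD.

7FBD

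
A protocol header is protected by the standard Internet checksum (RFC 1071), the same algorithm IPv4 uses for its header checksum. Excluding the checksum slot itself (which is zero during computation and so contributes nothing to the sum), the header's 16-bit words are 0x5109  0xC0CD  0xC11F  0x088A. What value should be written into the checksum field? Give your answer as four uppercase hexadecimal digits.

One's-complement addition (fold any carry out of bit 15 back into bit 0):
  0x5109 + 0xC0CD = 0x111D6 → wrap carry → 0x11D7
  0x11D7 + 0xC11F = 0x0D2F6
  0xD2F6 + 0x088A = 0x0DB80
One's-complement sum = 0xDB80.
Checksum = ~0xDB80 & 0xFFFF = 0x247F.

247F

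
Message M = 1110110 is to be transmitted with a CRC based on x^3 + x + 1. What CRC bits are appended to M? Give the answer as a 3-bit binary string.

110

Append 3 zeros: 1110110000. Divide by 1011 (XOR where the leading bit is 1):
  pos 0: 1110 XOR 1011 = 0101
  pos 1: 1011 XOR 1011 = 0000
  pos 5: 1000 XOR 1011 = 0011
Remainder (last 3 bits) = 110. This is the CRC / FCS.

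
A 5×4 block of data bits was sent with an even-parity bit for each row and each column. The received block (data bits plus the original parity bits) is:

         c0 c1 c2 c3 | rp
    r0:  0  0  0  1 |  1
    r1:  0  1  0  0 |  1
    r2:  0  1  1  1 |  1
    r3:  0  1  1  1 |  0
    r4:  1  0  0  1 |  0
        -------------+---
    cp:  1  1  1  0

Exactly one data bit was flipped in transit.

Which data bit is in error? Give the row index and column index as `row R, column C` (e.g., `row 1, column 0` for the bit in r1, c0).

Recompute each row's even parity and compare to rp:
  r0: data parity 1, sent rp 1 → ok
  r1: data parity 1, sent rp 1 → ok
  r2: data parity 1, sent rp 1 → ok
  r3: data parity 1, sent rp 0 → mismatch
  r4: data parity 0, sent rp 0 → ok
Recompute each column's even parity and compare to cp:
  c0: data parity 1, sent cp 1 → ok
  c1: data parity 1, sent cp 1 → ok
  c2: data parity 0, sent cp 1 → mismatch
  c3: data parity 0, sent cp 0 → ok
Exactly one row (r3) and one column (c2) fail → the flipped bit is at their intersection.

row 3, column 2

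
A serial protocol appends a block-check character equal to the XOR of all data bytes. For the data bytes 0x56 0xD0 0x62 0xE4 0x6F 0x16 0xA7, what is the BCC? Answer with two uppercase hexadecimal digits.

DE

XOR the bytes together:
  start with 0x56
  0x56 ⊕ 0xD0 = 0x86
  0x86 ⊕ 0x62 = 0xE4
  0xE4 ⊕ 0xE4 = 0x00
  0x00 ⊕ 0x6F = 0x6F
  0x6F ⊕ 0x16 = 0x79
  0x79 ⊕ 0xA7 = 0xDE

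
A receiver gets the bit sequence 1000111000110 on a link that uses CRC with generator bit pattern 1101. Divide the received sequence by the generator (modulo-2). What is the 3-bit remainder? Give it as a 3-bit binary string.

Modulo-2 division of 1000111000110 by 1101:
  pos 0: 1000 XOR 1101 = 0101
  pos 1: 1011 XOR 1101 = 0110
  pos 2: 1101 XOR 1101 = 0000
  pos 6: 1000 XOR 1101 = 0101
  pos 7: 1011 XOR 1101 = 0110
  pos 8: 1101 XOR 1101 = 0000
Remainder = 000 (zero — the frame passes the CRC check).

000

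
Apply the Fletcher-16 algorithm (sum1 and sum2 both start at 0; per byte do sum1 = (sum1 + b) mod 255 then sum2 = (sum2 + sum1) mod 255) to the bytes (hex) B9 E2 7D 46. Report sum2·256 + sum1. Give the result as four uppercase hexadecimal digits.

Running sums (mod 255):
  after byte 0 (B9): sum1=185, sum2=185
  after byte 1 (E2): sum1=156, sum2=86
  after byte 2 (7D): sum1=26, sum2=112
  after byte 3 (46): sum1=96, sum2=208
Checksum = sum2·256 + sum1 = 208·256 + 96 = 53344 = 0xD060.

D060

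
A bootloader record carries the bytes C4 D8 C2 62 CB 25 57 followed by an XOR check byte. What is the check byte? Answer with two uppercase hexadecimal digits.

XOR the bytes together:
  start with 0xC4
  0xC4 ⊕ 0xD8 = 0x1C
  0x1C ⊕ 0xC2 = 0xDE
  0xDE ⊕ 0x62 = 0xBC
  0xBC ⊕ 0xCB = 0x77
  0x77 ⊕ 0x25 = 0x52
  0x52 ⊕ 0x57 = 0x05

05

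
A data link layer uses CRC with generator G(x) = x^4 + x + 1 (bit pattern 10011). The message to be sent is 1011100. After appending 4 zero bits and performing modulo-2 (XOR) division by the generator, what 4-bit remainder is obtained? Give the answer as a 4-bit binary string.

0101

Append 4 zeros: 10111000000. Divide by 10011 (XOR where the leading bit is 1):
  pos 0: 10111 XOR 10011 = 00100
  pos 2: 10000 XOR 10011 = 00011
  pos 5: 11000 XOR 10011 = 01011
  pos 6: 10110 XOR 10011 = 00101
Remainder (last 4 bits) = 0101. This is the CRC / FCS.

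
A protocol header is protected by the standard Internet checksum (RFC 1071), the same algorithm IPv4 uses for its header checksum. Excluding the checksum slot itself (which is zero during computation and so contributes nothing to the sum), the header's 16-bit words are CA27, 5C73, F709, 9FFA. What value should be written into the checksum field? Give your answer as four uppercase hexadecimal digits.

4260

One's-complement addition (fold any carry out of bit 15 back into bit 0):
  0xCA27 + 0x5C73 = 0x1269A → wrap carry → 0x269B
  0x269B + 0xF709 = 0x11DA4 → wrap carry → 0x1DA5
  0x1DA5 + 0x9FFA = 0x0BD9F
One's-complement sum = 0xBD9F.
Checksum = ~0xBD9F & 0xFFFF = 0x4260.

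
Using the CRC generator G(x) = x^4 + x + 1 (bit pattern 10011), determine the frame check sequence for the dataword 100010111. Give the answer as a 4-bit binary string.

Append 4 zeros: 1000101110000. Divide by 10011 (XOR where the leading bit is 1):
  pos 0: 10001 XOR 10011 = 00010
  pos 3: 10011 XOR 10011 = 00000
  pos 8: 10000 XOR 10011 = 00011
Remainder (last 4 bits) = 0011. This is the CRC / FCS.

0011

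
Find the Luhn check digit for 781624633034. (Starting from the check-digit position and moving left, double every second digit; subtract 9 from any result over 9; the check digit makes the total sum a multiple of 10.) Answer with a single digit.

Partial digits right→left: 4 3 0 3 3 6 4 2 6 1 8 7
Double every second digit counting from the check-digit position (so the 1st, 3rd, 5th, ... of the partial from the right).
  doubled (with −9 where >9): 8 0 6 8 3 7 → sum 32
  kept as-is: 3 3 6 2 1 7 → sum 22
Total = 32 + 22 = 54.
Check digit = (10 − (54 mod 10)) mod 10 = 6.

6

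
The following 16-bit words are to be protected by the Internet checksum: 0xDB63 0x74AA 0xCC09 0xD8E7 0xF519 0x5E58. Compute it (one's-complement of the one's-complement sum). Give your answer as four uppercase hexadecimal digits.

One's-complement addition (fold any carry out of bit 15 back into bit 0):
  0xDB63 + 0x74AA = 0x1500D → wrap carry → 0x500E
  0x500E + 0xCC09 = 0x11C17 → wrap carry → 0x1C18
  0x1C18 + 0xD8E7 = 0x0F4FF
  0xF4FF + 0xF519 = 0x1EA18 → wrap carry → 0xEA19
  0xEA19 + 0x5E58 = 0x14871 → wrap carry → 0x4872
One's-complement sum = 0x4872.
Checksum = ~0x4872 & 0xFFFF = 0xB78D.

B78D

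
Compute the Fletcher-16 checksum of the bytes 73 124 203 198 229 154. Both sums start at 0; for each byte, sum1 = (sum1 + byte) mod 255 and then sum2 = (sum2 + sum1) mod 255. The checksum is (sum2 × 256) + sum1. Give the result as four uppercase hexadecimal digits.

Running sums (mod 255):
  after byte 0 (73): sum1=73, sum2=73
  after byte 1 (124): sum1=197, sum2=15
  after byte 2 (203): sum1=145, sum2=160
  after byte 3 (198): sum1=88, sum2=248
  after byte 4 (229): sum1=62, sum2=55
  after byte 5 (154): sum1=216, sum2=16
Checksum = sum2·256 + sum1 = 16·256 + 216 = 4312 = 0x10D8.

10D8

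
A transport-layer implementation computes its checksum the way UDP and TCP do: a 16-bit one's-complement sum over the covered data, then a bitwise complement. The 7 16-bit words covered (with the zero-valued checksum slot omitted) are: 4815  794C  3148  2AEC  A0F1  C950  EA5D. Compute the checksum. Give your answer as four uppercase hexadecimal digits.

One's-complement addition (fold any carry out of bit 15 back into bit 0):
  0x4815 + 0x794C = 0x0C161
  0xC161 + 0x3148 = 0x0F2A9
  0xF2A9 + 0x2AEC = 0x11D95 → wrap carry → 0x1D96
  0x1D96 + 0xA0F1 = 0x0BE87
  0xBE87 + 0xC950 = 0x187D7 → wrap carry → 0x87D8
  0x87D8 + 0xEA5D = 0x17235 → wrap carry → 0x7236
One's-complement sum = 0x7236.
Checksum = ~0x7236 & 0xFFFF = 0x8DC9.

8DC9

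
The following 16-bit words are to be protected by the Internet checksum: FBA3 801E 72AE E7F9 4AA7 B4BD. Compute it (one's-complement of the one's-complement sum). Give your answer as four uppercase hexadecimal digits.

One's-complement addition (fold any carry out of bit 15 back into bit 0):
  0xFBA3 + 0x801E = 0x17BC1 → wrap carry → 0x7BC2
  0x7BC2 + 0x72AE = 0x0EE70
  0xEE70 + 0xE7F9 = 0x1D669 → wrap carry → 0xD66A
  0xD66A + 0x4AA7 = 0x12111 → wrap carry → 0x2112
  0x2112 + 0xB4BD = 0x0D5CF
One's-complement sum = 0xD5CF.
Checksum = ~0xD5CF & 0xFFFF = 0x2A30.

2A30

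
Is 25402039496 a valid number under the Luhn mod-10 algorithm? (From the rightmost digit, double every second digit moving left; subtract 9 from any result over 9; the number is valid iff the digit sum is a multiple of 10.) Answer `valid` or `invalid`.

From the right, keep odd positions and double even positions (subtract 9 from any doubled value over 9):
  doubled (positions 2,4,...): 9 9 0 0 1 → sum 19
  kept (positions 1,3,...): 6 4 3 2 4 2 → sum 21
Total = 40.
40 mod 10 = 0, so the number is valid.

valid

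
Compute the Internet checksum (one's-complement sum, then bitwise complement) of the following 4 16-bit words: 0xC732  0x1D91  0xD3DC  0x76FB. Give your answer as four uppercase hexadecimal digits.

One's-complement addition (fold any carry out of bit 15 back into bit 0):
  0xC732 + 0x1D91 = 0x0E4C3
  0xE4C3 + 0xD3DC = 0x1B89F → wrap carry → 0xB8A0
  0xB8A0 + 0x76FB = 0x12F9B → wrap carry → 0x2F9C
One's-complement sum = 0x2F9C.
Checksum = ~0x2F9C & 0xFFFF = 0xD063.

D063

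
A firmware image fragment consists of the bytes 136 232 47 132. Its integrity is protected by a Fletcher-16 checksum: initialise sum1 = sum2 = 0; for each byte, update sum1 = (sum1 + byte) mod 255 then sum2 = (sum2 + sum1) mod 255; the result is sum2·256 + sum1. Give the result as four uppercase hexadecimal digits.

Running sums (mod 255):
  after byte 0 (136): sum1=136, sum2=136
  after byte 1 (232): sum1=113, sum2=249
  after byte 2 (47): sum1=160, sum2=154
  after byte 3 (132): sum1=37, sum2=191
Checksum = sum2·256 + sum1 = 191·256 + 37 = 48933 = 0xBF25.

BF25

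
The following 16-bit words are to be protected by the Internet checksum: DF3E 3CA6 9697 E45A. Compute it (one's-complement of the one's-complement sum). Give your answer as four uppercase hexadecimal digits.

One's-complement addition (fold any carry out of bit 15 back into bit 0):
  0xDF3E + 0x3CA6 = 0x11BE4 → wrap carry → 0x1BE5
  0x1BE5 + 0x9697 = 0x0B27C
  0xB27C + 0xE45A = 0x196D6 → wrap carry → 0x96D7
One's-complement sum = 0x96D7.
Checksum = ~0x96D7 & 0xFFFF = 0x6928.

6928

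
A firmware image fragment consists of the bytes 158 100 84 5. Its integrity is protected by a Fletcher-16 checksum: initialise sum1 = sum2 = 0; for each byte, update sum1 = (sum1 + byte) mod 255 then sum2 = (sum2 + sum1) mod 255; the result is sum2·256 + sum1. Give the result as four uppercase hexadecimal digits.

555C

Running sums (mod 255):
  after byte 0 (158): sum1=158, sum2=158
  after byte 1 (100): sum1=3, sum2=161
  after byte 2 (84): sum1=87, sum2=248
  after byte 3 (5): sum1=92, sum2=85
Checksum = sum2·256 + sum1 = 85·256 + 92 = 21852 = 0x555C.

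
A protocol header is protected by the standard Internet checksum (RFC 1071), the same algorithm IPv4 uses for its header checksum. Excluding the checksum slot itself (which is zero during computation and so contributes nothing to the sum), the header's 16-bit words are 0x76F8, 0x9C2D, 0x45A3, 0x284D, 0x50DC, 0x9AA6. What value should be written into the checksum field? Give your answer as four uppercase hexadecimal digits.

9366

One's-complement addition (fold any carry out of bit 15 back into bit 0):
  0x76F8 + 0x9C2D = 0x11325 → wrap carry → 0x1326
  0x1326 + 0x45A3 = 0x058C9
  0x58C9 + 0x284D = 0x08116
  0x8116 + 0x50DC = 0x0D1F2
  0xD1F2 + 0x9AA6 = 0x16C98 → wrap carry → 0x6C99
One's-complement sum = 0x6C99.
Checksum = ~0x6C99 & 0xFFFF = 0x9366.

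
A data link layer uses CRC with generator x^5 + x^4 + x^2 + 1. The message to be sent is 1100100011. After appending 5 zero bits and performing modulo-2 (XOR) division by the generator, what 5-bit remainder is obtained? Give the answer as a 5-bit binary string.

Append 5 zeros: 110010001100000. Divide by 110101 (XOR where the leading bit is 1):
  pos 0: 110010 XOR 110101 = 000111
  pos 3: 111001 XOR 110101 = 001100
  pos 5: 110010 XOR 110101 = 000111
  pos 8: 111000 XOR 110101 = 001101
Remainder (last 5 bits) = 11010. This is the CRC / FCS.

11010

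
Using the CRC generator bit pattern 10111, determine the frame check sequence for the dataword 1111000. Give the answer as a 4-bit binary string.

Append 4 zeros: 11110000000. Divide by 10111 (XOR where the leading bit is 1):
  pos 0: 11110 XOR 10111 = 01001
  pos 1: 10010 XOR 10111 = 00101
  pos 3: 10100 XOR 10111 = 00011
  pos 6: 11000 XOR 10111 = 01111
Remainder (last 4 bits) = 1111. This is the CRC / FCS.

1111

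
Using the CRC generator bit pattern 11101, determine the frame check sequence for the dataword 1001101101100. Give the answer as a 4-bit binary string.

1110

Append 4 zeros: 10011011011000000. Divide by 11101 (XOR where the leading bit is 1):
  pos 0: 10011 XOR 11101 = 01110
  pos 1: 11100 XOR 11101 = 00001
  pos 5: 11101 XOR 11101 = 00000
  pos 10: 10000 XOR 11101 = 01101
  pos 11: 11010 XOR 11101 = 00111
Remainder (last 4 bits) = 1110. This is the CRC / FCS.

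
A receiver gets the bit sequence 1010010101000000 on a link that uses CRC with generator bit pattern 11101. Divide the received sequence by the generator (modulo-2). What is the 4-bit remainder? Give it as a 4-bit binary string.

1000

Modulo-2 division of 1010010101000000 by 11101:
  pos 0: 10100 XOR 11101 = 01001
  pos 1: 10011 XOR 11101 = 01110
  pos 2: 11100 XOR 11101 = 00001
  pos 6: 11010 XOR 11101 = 00111
  pos 8: 11100 XOR 11101 = 00001
Remainder = 1000 (nonzero — an error is detected).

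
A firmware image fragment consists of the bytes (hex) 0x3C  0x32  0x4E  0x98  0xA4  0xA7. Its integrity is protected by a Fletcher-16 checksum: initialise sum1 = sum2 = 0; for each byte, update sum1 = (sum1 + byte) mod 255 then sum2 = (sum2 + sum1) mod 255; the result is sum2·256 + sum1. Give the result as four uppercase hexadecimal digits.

58A1

Running sums (mod 255):
  after byte 0 (0x3C): sum1=60, sum2=60
  after byte 1 (0x32): sum1=110, sum2=170
  after byte 2 (0x4E): sum1=188, sum2=103
  after byte 3 (0x98): sum1=85, sum2=188
  after byte 4 (0xA4): sum1=249, sum2=182
  after byte 5 (0xA7): sum1=161, sum2=88
Checksum = sum2·256 + sum1 = 88·256 + 161 = 22689 = 0x58A1.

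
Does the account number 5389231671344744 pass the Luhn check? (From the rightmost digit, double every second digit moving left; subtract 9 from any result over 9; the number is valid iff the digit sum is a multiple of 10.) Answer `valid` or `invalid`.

From the right, keep odd positions and double even positions (subtract 9 from any doubled value over 9):
  doubled (positions 2,4,...): 8 8 6 5 2 4 7 1 → sum 41
  kept (positions 1,3,...): 4 7 4 1 6 3 9 3 → sum 37
Total = 78.
78 mod 10 = 8, so the number is invalid.

invalid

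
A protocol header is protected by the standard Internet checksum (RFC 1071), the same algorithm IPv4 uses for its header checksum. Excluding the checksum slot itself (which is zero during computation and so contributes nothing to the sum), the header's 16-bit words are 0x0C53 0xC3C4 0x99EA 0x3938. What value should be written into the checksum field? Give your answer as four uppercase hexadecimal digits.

One's-complement addition (fold any carry out of bit 15 back into bit 0):
  0x0C53 + 0xC3C4 = 0x0D017
  0xD017 + 0x99EA = 0x16A01 → wrap carry → 0x6A02
  0x6A02 + 0x3938 = 0x0A33A
One's-complement sum = 0xA33A.
Checksum = ~0xA33A & 0xFFFF = 0x5CC5.

5CC5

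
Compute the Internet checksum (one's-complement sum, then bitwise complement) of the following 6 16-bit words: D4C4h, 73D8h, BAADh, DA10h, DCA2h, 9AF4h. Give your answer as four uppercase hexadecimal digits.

AB0C

One's-complement addition (fold any carry out of bit 15 back into bit 0):
  0xD4C4 + 0x73D8 = 0x1489C → wrap carry → 0x489D
  0x489D + 0xBAAD = 0x1034A → wrap carry → 0x034B
  0x034B + 0xDA10 = 0x0DD5B
  0xDD5B + 0xDCA2 = 0x1B9FD → wrap carry → 0xB9FE
  0xB9FE + 0x9AF4 = 0x154F2 → wrap carry → 0x54F3
One's-complement sum = 0x54F3.
Checksum = ~0x54F3 & 0xFFFF = 0xAB0C.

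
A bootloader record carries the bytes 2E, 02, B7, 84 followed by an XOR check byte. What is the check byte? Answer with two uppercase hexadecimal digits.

1F

XOR the bytes together:
  start with 0x2E
  0x2E ⊕ 0x02 = 0x2C
  0x2C ⊕ 0xB7 = 0x9B
  0x9B ⊕ 0x84 = 0x1F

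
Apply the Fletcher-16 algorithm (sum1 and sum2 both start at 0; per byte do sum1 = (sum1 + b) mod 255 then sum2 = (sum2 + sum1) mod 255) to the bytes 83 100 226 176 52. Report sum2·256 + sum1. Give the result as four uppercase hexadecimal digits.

707F

Running sums (mod 255):
  after byte 0 (83): sum1=83, sum2=83
  after byte 1 (100): sum1=183, sum2=11
  after byte 2 (226): sum1=154, sum2=165
  after byte 3 (176): sum1=75, sum2=240
  after byte 4 (52): sum1=127, sum2=112
Checksum = sum2·256 + sum1 = 112·256 + 127 = 28799 = 0x707F.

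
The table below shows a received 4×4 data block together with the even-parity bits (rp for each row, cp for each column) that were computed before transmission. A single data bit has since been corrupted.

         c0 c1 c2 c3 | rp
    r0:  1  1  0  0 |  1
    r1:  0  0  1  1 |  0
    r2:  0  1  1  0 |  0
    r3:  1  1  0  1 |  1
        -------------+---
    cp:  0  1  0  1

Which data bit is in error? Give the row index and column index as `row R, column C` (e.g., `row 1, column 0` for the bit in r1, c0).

row 0, column 3

Recompute each row's even parity and compare to rp:
  r0: data parity 0, sent rp 1 → mismatch
  r1: data parity 0, sent rp 0 → ok
  r2: data parity 0, sent rp 0 → ok
  r3: data parity 1, sent rp 1 → ok
Recompute each column's even parity and compare to cp:
  c0: data parity 0, sent cp 0 → ok
  c1: data parity 1, sent cp 1 → ok
  c2: data parity 0, sent cp 0 → ok
  c3: data parity 0, sent cp 1 → mismatch
Exactly one row (r0) and one column (c3) fail → the flipped bit is at their intersection.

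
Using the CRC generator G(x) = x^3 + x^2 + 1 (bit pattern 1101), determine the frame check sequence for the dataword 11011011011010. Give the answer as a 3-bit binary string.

Append 3 zeros: 11011011011010000. Divide by 1101 (XOR where the leading bit is 1):
  pos 0: 1101 XOR 1101 = 0000
  pos 4: 1011 XOR 1101 = 0110
  pos 5: 1100 XOR 1101 = 0001
  pos 8: 1110 XOR 1101 = 0011
  pos 10: 1110 XOR 1101 = 0011
  pos 12: 1100 XOR 1101 = 0001
Remainder (last 3 bits) = 010. This is the CRC / FCS.

010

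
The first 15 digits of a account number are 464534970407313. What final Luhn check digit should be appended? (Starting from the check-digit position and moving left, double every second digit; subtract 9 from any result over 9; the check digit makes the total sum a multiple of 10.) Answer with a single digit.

Partial digits right→left: 3 1 3 7 0 4 0 7 9 4 3 5 4 6 4
Double every second digit counting from the check-digit position (so the 1st, 3rd, 5th, ... of the partial from the right).
  doubled (with −9 where >9): 6 6 0 0 9 6 8 8 → sum 43
  kept as-is: 1 7 4 7 4 5 6 → sum 34
Total = 43 + 34 = 77.
Check digit = (10 − (77 mod 10)) mod 10 = 3.

3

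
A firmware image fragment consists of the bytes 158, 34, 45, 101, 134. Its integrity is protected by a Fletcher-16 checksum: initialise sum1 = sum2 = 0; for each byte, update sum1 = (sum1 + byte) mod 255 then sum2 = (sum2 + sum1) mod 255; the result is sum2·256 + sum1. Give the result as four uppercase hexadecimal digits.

Running sums (mod 255):
  after byte 0 (158): sum1=158, sum2=158
  after byte 1 (34): sum1=192, sum2=95
  after byte 2 (45): sum1=237, sum2=77
  after byte 3 (101): sum1=83, sum2=160
  after byte 4 (134): sum1=217, sum2=122
Checksum = sum2·256 + sum1 = 122·256 + 217 = 31449 = 0x7AD9.

7AD9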